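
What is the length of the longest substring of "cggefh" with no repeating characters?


Input: "cggefh"
Sliding window (track last position of each char):
  Position 0 ('c'): window [0,0] length 1 -- new best
  Position 1 ('g'): window [0,1] length 2 -- new best
  Position 2 ('g'): repeat (last at 1), move window start to 2
  Position 2 ('g'): window [2,2] length 1
  Position 3 ('e'): window [2,3] length 2
  Position 4 ('f'): window [2,4] length 3 -- new best
  Position 5 ('h'): window [2,5] length 4 -- new best
Longest substring with no repeats: "gefh" with length 4

4


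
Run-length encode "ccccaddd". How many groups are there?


Input: ccccaddd
Scanning for consecutive runs:
  Group 1: 'c' x 4 (positions 0-3)
  Group 2: 'a' x 1 (positions 4-4)
  Group 3: 'd' x 3 (positions 5-7)
Total groups: 3

3


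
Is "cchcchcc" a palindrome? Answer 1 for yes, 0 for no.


Input: cchcchcc
Reversed: cchcchcc
  Compare pos 0 ('c') with pos 7 ('c'): match
  Compare pos 1 ('c') with pos 6 ('c'): match
  Compare pos 2 ('h') with pos 5 ('h'): match
  Compare pos 3 ('c') with pos 4 ('c'): match
Result: palindrome

1


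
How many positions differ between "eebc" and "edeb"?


Comparing "eebc" and "edeb" position by position:
  Position 0: 'e' vs 'e' => same
  Position 1: 'e' vs 'd' => DIFFER
  Position 2: 'b' vs 'e' => DIFFER
  Position 3: 'c' vs 'b' => DIFFER
Positions that differ: 3

3


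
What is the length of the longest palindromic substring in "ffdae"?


Input: "ffdae"
Checking substrings for palindromes:
  [0:2] "ff" (len 2) => palindrome
Longest palindromic substring: "ff" with length 2

2


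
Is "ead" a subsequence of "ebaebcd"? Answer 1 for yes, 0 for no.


Check if "ead" is a subsequence of "ebaebcd"
Greedy scan:
  Position 0 ('e'): matches sub[0] = 'e'
  Position 1 ('b'): no match needed
  Position 2 ('a'): matches sub[1] = 'a'
  Position 3 ('e'): no match needed
  Position 4 ('b'): no match needed
  Position 5 ('c'): no match needed
  Position 6 ('d'): matches sub[2] = 'd'
All 3 characters matched => is a subsequence

1


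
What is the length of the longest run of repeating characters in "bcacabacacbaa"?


Input: "bcacabacacbaa"
Scanning for longest run:
  Position 1 ('c'): new char, reset run to 1
  Position 2 ('a'): new char, reset run to 1
  Position 3 ('c'): new char, reset run to 1
  Position 4 ('a'): new char, reset run to 1
  Position 5 ('b'): new char, reset run to 1
  Position 6 ('a'): new char, reset run to 1
  Position 7 ('c'): new char, reset run to 1
  Position 8 ('a'): new char, reset run to 1
  Position 9 ('c'): new char, reset run to 1
  Position 10 ('b'): new char, reset run to 1
  Position 11 ('a'): new char, reset run to 1
  Position 12 ('a'): continues run of 'a', length=2
Longest run: 'a' with length 2

2


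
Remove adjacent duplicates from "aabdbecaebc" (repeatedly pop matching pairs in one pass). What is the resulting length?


Input: aabdbecaebc
Stack-based adjacent duplicate removal:
  Read 'a': push. Stack: a
  Read 'a': matches stack top 'a' => pop. Stack: (empty)
  Read 'b': push. Stack: b
  Read 'd': push. Stack: bd
  Read 'b': push. Stack: bdb
  Read 'e': push. Stack: bdbe
  Read 'c': push. Stack: bdbec
  Read 'a': push. Stack: bdbeca
  Read 'e': push. Stack: bdbecae
  Read 'b': push. Stack: bdbecaeb
  Read 'c': push. Stack: bdbecaebc
Final stack: "bdbecaebc" (length 9)

9


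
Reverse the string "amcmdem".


Input: amcmdem
Reading characters right to left:
  Position 6: 'm'
  Position 5: 'e'
  Position 4: 'd'
  Position 3: 'm'
  Position 2: 'c'
  Position 1: 'm'
  Position 0: 'a'
Reversed: medmcma

medmcma


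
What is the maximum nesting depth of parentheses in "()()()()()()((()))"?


Input: "()()()()()()((()))"
Tracking depth:
  Position 0 '(': depth becomes 1
  Position 1 ')': depth becomes 0
  Position 2 '(': depth becomes 1
  Position 3 ')': depth becomes 0
  Position 4 '(': depth becomes 1
  Position 5 ')': depth becomes 0
  Position 6 '(': depth becomes 1
  Position 7 ')': depth becomes 0
  Position 8 '(': depth becomes 1
  Position 9 ')': depth becomes 0
  Position 10 '(': depth becomes 1
  Position 11 ')': depth becomes 0
  Position 12 '(': depth becomes 1
  Position 13 '(': depth becomes 2
  Position 14 '(': depth becomes 3
  Position 15 ')': depth becomes 2
  Position 16 ')': depth becomes 1
  Position 17 ')': depth becomes 0
Maximum depth reached: 3

3


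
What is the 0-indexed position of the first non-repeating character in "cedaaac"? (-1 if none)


Input: cedaaac
Character frequencies:
  'a': 3
  'c': 2
  'd': 1
  'e': 1
Scanning left to right for freq == 1:
  Position 0 ('c'): freq=2, skip
  Position 1 ('e'): unique! => answer = 1

1


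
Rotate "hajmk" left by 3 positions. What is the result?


Input: "hajmk", rotate left by 3
First 3 characters: "haj"
Remaining characters: "mk"
Concatenate remaining + first: "mk" + "haj" = "mkhaj"

mkhaj


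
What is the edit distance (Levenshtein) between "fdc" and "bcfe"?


Computing edit distance: "fdc" -> "bcfe"
DP table:
           b    c    f    e
      0    1    2    3    4
  f   1    1    2    2    3
  d   2    2    2    3    3
  c   3    3    2    3    4
Edit distance = dp[3][4] = 4

4


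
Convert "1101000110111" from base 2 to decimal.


Input: "1101000110111" in base 2
Positional expansion:
  Digit '1' (value 1) x 2^12 = 4096
  Digit '1' (value 1) x 2^11 = 2048
  Digit '0' (value 0) x 2^10 = 0
  Digit '1' (value 1) x 2^9 = 512
  Digit '0' (value 0) x 2^8 = 0
  Digit '0' (value 0) x 2^7 = 0
  Digit '0' (value 0) x 2^6 = 0
  Digit '1' (value 1) x 2^5 = 32
  Digit '1' (value 1) x 2^4 = 16
  Digit '0' (value 0) x 2^3 = 0
  Digit '1' (value 1) x 2^2 = 4
  Digit '1' (value 1) x 2^1 = 2
  Digit '1' (value 1) x 2^0 = 1
Sum = 6711

6711


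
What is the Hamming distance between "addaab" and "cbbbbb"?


Comparing "addaab" and "cbbbbb" position by position:
  Position 0: 'a' vs 'c' => differ
  Position 1: 'd' vs 'b' => differ
  Position 2: 'd' vs 'b' => differ
  Position 3: 'a' vs 'b' => differ
  Position 4: 'a' vs 'b' => differ
  Position 5: 'b' vs 'b' => same
Total differences (Hamming distance): 5

5


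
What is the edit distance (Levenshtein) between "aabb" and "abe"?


Computing edit distance: "aabb" -> "abe"
DP table:
           a    b    e
      0    1    2    3
  a   1    0    1    2
  a   2    1    1    2
  b   3    2    1    2
  b   4    3    2    2
Edit distance = dp[4][3] = 2

2


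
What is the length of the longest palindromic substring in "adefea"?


Input: "adefea"
Checking substrings for palindromes:
  [2:5] "efe" (len 3) => palindrome
Longest palindromic substring: "efe" with length 3

3


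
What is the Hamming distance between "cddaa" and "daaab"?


Comparing "cddaa" and "daaab" position by position:
  Position 0: 'c' vs 'd' => differ
  Position 1: 'd' vs 'a' => differ
  Position 2: 'd' vs 'a' => differ
  Position 3: 'a' vs 'a' => same
  Position 4: 'a' vs 'b' => differ
Total differences (Hamming distance): 4

4


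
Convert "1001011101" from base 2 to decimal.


Input: "1001011101" in base 2
Positional expansion:
  Digit '1' (value 1) x 2^9 = 512
  Digit '0' (value 0) x 2^8 = 0
  Digit '0' (value 0) x 2^7 = 0
  Digit '1' (value 1) x 2^6 = 64
  Digit '0' (value 0) x 2^5 = 0
  Digit '1' (value 1) x 2^4 = 16
  Digit '1' (value 1) x 2^3 = 8
  Digit '1' (value 1) x 2^2 = 4
  Digit '0' (value 0) x 2^1 = 0
  Digit '1' (value 1) x 2^0 = 1
Sum = 605

605


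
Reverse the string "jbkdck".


Input: jbkdck
Reading characters right to left:
  Position 5: 'k'
  Position 4: 'c'
  Position 3: 'd'
  Position 2: 'k'
  Position 1: 'b'
  Position 0: 'j'
Reversed: kcdkbj

kcdkbj


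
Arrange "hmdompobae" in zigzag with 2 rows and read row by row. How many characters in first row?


Zigzag "hmdompobae" into 2 rows:
Placing characters:
  'h' => row 0
  'm' => row 1
  'd' => row 0
  'o' => row 1
  'm' => row 0
  'p' => row 1
  'o' => row 0
  'b' => row 1
  'a' => row 0
  'e' => row 1
Rows:
  Row 0: "hdmoa"
  Row 1: "mopbe"
First row length: 5

5


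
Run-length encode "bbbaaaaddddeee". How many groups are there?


Input: bbbaaaaddddeee
Scanning for consecutive runs:
  Group 1: 'b' x 3 (positions 0-2)
  Group 2: 'a' x 4 (positions 3-6)
  Group 3: 'd' x 4 (positions 7-10)
  Group 4: 'e' x 3 (positions 11-13)
Total groups: 4

4


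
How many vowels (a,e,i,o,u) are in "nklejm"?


Input: nklejm
Checking each character:
  'n' at position 0: consonant
  'k' at position 1: consonant
  'l' at position 2: consonant
  'e' at position 3: vowel (running total: 1)
  'j' at position 4: consonant
  'm' at position 5: consonant
Total vowels: 1

1


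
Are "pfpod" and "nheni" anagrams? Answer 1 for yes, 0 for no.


Strings: "pfpod", "nheni"
Sorted first:  dfopp
Sorted second: ehinn
Differ at position 0: 'd' vs 'e' => not anagrams

0


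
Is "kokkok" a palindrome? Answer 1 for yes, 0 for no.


Input: kokkok
Reversed: kokkok
  Compare pos 0 ('k') with pos 5 ('k'): match
  Compare pos 1 ('o') with pos 4 ('o'): match
  Compare pos 2 ('k') with pos 3 ('k'): match
Result: palindrome

1


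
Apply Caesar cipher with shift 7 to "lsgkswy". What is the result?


Caesar cipher: shift "lsgkswy" by 7
  'l' (pos 11) + 7 = pos 18 = 's'
  's' (pos 18) + 7 = pos 25 = 'z'
  'g' (pos 6) + 7 = pos 13 = 'n'
  'k' (pos 10) + 7 = pos 17 = 'r'
  's' (pos 18) + 7 = pos 25 = 'z'
  'w' (pos 22) + 7 = pos 3 = 'd'
  'y' (pos 24) + 7 = pos 5 = 'f'
Result: sznrzdf

sznrzdf


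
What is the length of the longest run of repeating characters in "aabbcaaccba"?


Input: "aabbcaaccba"
Scanning for longest run:
  Position 1 ('a'): continues run of 'a', length=2
  Position 2 ('b'): new char, reset run to 1
  Position 3 ('b'): continues run of 'b', length=2
  Position 4 ('c'): new char, reset run to 1
  Position 5 ('a'): new char, reset run to 1
  Position 6 ('a'): continues run of 'a', length=2
  Position 7 ('c'): new char, reset run to 1
  Position 8 ('c'): continues run of 'c', length=2
  Position 9 ('b'): new char, reset run to 1
  Position 10 ('a'): new char, reset run to 1
Longest run: 'a' with length 2

2


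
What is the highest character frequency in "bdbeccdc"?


Input: bdbeccdc
Character counts:
  'b': 2
  'c': 3
  'd': 2
  'e': 1
Maximum frequency: 3

3


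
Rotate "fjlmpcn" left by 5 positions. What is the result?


Input: "fjlmpcn", rotate left by 5
First 5 characters: "fjlmp"
Remaining characters: "cn"
Concatenate remaining + first: "cn" + "fjlmp" = "cnfjlmp"

cnfjlmp


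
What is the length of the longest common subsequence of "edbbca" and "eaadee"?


LCS of "edbbca" and "eaadee"
DP table:
           e    a    a    d    e    e
      0    0    0    0    0    0    0
  e   0    1    1    1    1    1    1
  d   0    1    1    1    2    2    2
  b   0    1    1    1    2    2    2
  b   0    1    1    1    2    2    2
  c   0    1    1    1    2    2    2
  a   0    1    2    2    2    2    2
LCS length = dp[6][6] = 2

2


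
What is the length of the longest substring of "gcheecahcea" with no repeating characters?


Input: "gcheecahcea"
Sliding window (track last position of each char):
  Position 0 ('g'): window [0,0] length 1 -- new best
  Position 1 ('c'): window [0,1] length 2 -- new best
  Position 2 ('h'): window [0,2] length 3 -- new best
  Position 3 ('e'): window [0,3] length 4 -- new best
  Position 4 ('e'): repeat (last at 3), move window start to 4
  Position 4 ('e'): window [4,4] length 1
  Position 5 ('c'): window [4,5] length 2
  Position 6 ('a'): window [4,6] length 3
  Position 7 ('h'): window [4,7] length 4
  Position 8 ('c'): repeat (last at 5), move window start to 6
  Position 8 ('c'): window [6,8] length 3
  Position 9 ('e'): window [6,9] length 4
  Position 10 ('a'): repeat (last at 6), move window start to 7
  Position 10 ('a'): window [7,10] length 4
Longest substring with no repeats: "gche" with length 4

4


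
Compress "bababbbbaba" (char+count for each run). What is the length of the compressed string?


Input: bababbbbaba
Runs:
  'b' x 1 => "b1"
  'a' x 1 => "a1"
  'b' x 1 => "b1"
  'a' x 1 => "a1"
  'b' x 4 => "b4"
  'a' x 1 => "a1"
  'b' x 1 => "b1"
  'a' x 1 => "a1"
Compressed: "b1a1b1a1b4a1b1a1"
Compressed length: 16

16


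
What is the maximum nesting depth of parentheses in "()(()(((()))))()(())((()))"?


Input: "()(()(((()))))()(())((()))"
Tracking depth:
  Position 0 '(': depth becomes 1
  Position 1 ')': depth becomes 0
  Position 2 '(': depth becomes 1
  Position 3 '(': depth becomes 2
  Position 4 ')': depth becomes 1
  Position 5 '(': depth becomes 2
  Position 6 '(': depth becomes 3
  Position 7 '(': depth becomes 4
  Position 8 '(': depth becomes 5
  Position 9 ')': depth becomes 4
  Position 10 ')': depth becomes 3
  Position 11 ')': depth becomes 2
  Position 12 ')': depth becomes 1
  Position 13 ')': depth becomes 0
  Position 14 '(': depth becomes 1
  Position 15 ')': depth becomes 0
  Position 16 '(': depth becomes 1
  Position 17 '(': depth becomes 2
  Position 18 ')': depth becomes 1
  Position 19 ')': depth becomes 0
  Position 20 '(': depth becomes 1
  Position 21 '(': depth becomes 2
  Position 22 '(': depth becomes 3
  Position 23 ')': depth becomes 2
  Position 24 ')': depth becomes 1
  Position 25 ')': depth becomes 0
Maximum depth reached: 5

5


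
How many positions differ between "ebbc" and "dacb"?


Comparing "ebbc" and "dacb" position by position:
  Position 0: 'e' vs 'd' => DIFFER
  Position 1: 'b' vs 'a' => DIFFER
  Position 2: 'b' vs 'c' => DIFFER
  Position 3: 'c' vs 'b' => DIFFER
Positions that differ: 4

4


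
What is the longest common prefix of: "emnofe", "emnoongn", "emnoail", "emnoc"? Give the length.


Words: emnofe, emnoongn, emnoail, emnoc
  Position 0: all 'e' => match
  Position 1: all 'm' => match
  Position 2: all 'n' => match
  Position 3: all 'o' => match
  Position 4: ('f', 'o', 'a', 'c') => mismatch, stop
LCP = "emno" (length 4)

4


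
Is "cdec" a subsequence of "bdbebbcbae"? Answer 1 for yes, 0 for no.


Check if "cdec" is a subsequence of "bdbebbcbae"
Greedy scan:
  Position 0 ('b'): no match needed
  Position 1 ('d'): no match needed
  Position 2 ('b'): no match needed
  Position 3 ('e'): no match needed
  Position 4 ('b'): no match needed
  Position 5 ('b'): no match needed
  Position 6 ('c'): matches sub[0] = 'c'
  Position 7 ('b'): no match needed
  Position 8 ('a'): no match needed
  Position 9 ('e'): no match needed
Only matched 1/4 characters => not a subsequence

0


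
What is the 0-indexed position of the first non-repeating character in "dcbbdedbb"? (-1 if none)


Input: dcbbdedbb
Character frequencies:
  'b': 4
  'c': 1
  'd': 3
  'e': 1
Scanning left to right for freq == 1:
  Position 0 ('d'): freq=3, skip
  Position 1 ('c'): unique! => answer = 1

1


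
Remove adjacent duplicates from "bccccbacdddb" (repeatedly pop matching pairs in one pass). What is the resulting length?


Input: bccccbacdddb
Stack-based adjacent duplicate removal:
  Read 'b': push. Stack: b
  Read 'c': push. Stack: bc
  Read 'c': matches stack top 'c' => pop. Stack: b
  Read 'c': push. Stack: bc
  Read 'c': matches stack top 'c' => pop. Stack: b
  Read 'b': matches stack top 'b' => pop. Stack: (empty)
  Read 'a': push. Stack: a
  Read 'c': push. Stack: ac
  Read 'd': push. Stack: acd
  Read 'd': matches stack top 'd' => pop. Stack: ac
  Read 'd': push. Stack: acd
  Read 'b': push. Stack: acdb
Final stack: "acdb" (length 4)

4


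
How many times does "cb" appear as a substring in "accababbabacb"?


Searching for "cb" in "accababbabacb"
Scanning each position:
  Position 0: "ac" => no
  Position 1: "cc" => no
  Position 2: "ca" => no
  Position 3: "ab" => no
  Position 4: "ba" => no
  Position 5: "ab" => no
  Position 6: "bb" => no
  Position 7: "ba" => no
  Position 8: "ab" => no
  Position 9: "ba" => no
  Position 10: "ac" => no
  Position 11: "cb" => MATCH
Total occurrences: 1

1


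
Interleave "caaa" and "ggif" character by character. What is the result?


Interleaving "caaa" and "ggif":
  Position 0: 'c' from first, 'g' from second => "cg"
  Position 1: 'a' from first, 'g' from second => "ag"
  Position 2: 'a' from first, 'i' from second => "ai"
  Position 3: 'a' from first, 'f' from second => "af"
Result: cgagaiaf

cgagaiaf


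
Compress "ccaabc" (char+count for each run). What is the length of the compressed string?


Input: ccaabc
Runs:
  'c' x 2 => "c2"
  'a' x 2 => "a2"
  'b' x 1 => "b1"
  'c' x 1 => "c1"
Compressed: "c2a2b1c1"
Compressed length: 8

8


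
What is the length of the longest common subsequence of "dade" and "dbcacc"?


LCS of "dade" and "dbcacc"
DP table:
           d    b    c    a    c    c
      0    0    0    0    0    0    0
  d   0    1    1    1    1    1    1
  a   0    1    1    1    2    2    2
  d   0    1    1    1    2    2    2
  e   0    1    1    1    2    2    2
LCS length = dp[4][6] = 2

2


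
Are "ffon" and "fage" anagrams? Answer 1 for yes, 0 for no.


Strings: "ffon", "fage"
Sorted first:  ffno
Sorted second: aefg
Differ at position 0: 'f' vs 'a' => not anagrams

0


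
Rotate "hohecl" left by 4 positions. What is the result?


Input: "hohecl", rotate left by 4
First 4 characters: "hohe"
Remaining characters: "cl"
Concatenate remaining + first: "cl" + "hohe" = "clhohe"

clhohe


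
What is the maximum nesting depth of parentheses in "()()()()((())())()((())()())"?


Input: "()()()()((())())()((())()())"
Tracking depth:
  Position 0 '(': depth becomes 1
  Position 1 ')': depth becomes 0
  Position 2 '(': depth becomes 1
  Position 3 ')': depth becomes 0
  Position 4 '(': depth becomes 1
  Position 5 ')': depth becomes 0
  Position 6 '(': depth becomes 1
  Position 7 ')': depth becomes 0
  Position 8 '(': depth becomes 1
  Position 9 '(': depth becomes 2
  Position 10 '(': depth becomes 3
  Position 11 ')': depth becomes 2
  Position 12 ')': depth becomes 1
  Position 13 '(': depth becomes 2
  Position 14 ')': depth becomes 1
  Position 15 ')': depth becomes 0
  Position 16 '(': depth becomes 1
  Position 17 ')': depth becomes 0
  Position 18 '(': depth becomes 1
  Position 19 '(': depth becomes 2
  Position 20 '(': depth becomes 3
  Position 21 ')': depth becomes 2
  Position 22 ')': depth becomes 1
  Position 23 '(': depth becomes 2
  Position 24 ')': depth becomes 1
  Position 25 '(': depth becomes 2
  Position 26 ')': depth becomes 1
  Position 27 ')': depth becomes 0
Maximum depth reached: 3

3


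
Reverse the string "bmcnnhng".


Input: bmcnnhng
Reading characters right to left:
  Position 7: 'g'
  Position 6: 'n'
  Position 5: 'h'
  Position 4: 'n'
  Position 3: 'n'
  Position 2: 'c'
  Position 1: 'm'
  Position 0: 'b'
Reversed: gnhnncmb

gnhnncmb


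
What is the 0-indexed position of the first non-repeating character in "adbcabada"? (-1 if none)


Input: adbcabada
Character frequencies:
  'a': 4
  'b': 2
  'c': 1
  'd': 2
Scanning left to right for freq == 1:
  Position 0 ('a'): freq=4, skip
  Position 1 ('d'): freq=2, skip
  Position 2 ('b'): freq=2, skip
  Position 3 ('c'): unique! => answer = 3

3


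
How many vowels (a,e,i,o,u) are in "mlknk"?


Input: mlknk
Checking each character:
  'm' at position 0: consonant
  'l' at position 1: consonant
  'k' at position 2: consonant
  'n' at position 3: consonant
  'k' at position 4: consonant
Total vowels: 0

0


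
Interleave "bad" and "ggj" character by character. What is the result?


Interleaving "bad" and "ggj":
  Position 0: 'b' from first, 'g' from second => "bg"
  Position 1: 'a' from first, 'g' from second => "ag"
  Position 2: 'd' from first, 'j' from second => "dj"
Result: bgagdj

bgagdj


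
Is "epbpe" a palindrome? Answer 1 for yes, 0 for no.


Input: epbpe
Reversed: epbpe
  Compare pos 0 ('e') with pos 4 ('e'): match
  Compare pos 1 ('p') with pos 3 ('p'): match
Result: palindrome

1


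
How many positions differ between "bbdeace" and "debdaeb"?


Comparing "bbdeace" and "debdaeb" position by position:
  Position 0: 'b' vs 'd' => DIFFER
  Position 1: 'b' vs 'e' => DIFFER
  Position 2: 'd' vs 'b' => DIFFER
  Position 3: 'e' vs 'd' => DIFFER
  Position 4: 'a' vs 'a' => same
  Position 5: 'c' vs 'e' => DIFFER
  Position 6: 'e' vs 'b' => DIFFER
Positions that differ: 6

6


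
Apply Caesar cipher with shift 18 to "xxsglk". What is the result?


Caesar cipher: shift "xxsglk" by 18
  'x' (pos 23) + 18 = pos 15 = 'p'
  'x' (pos 23) + 18 = pos 15 = 'p'
  's' (pos 18) + 18 = pos 10 = 'k'
  'g' (pos 6) + 18 = pos 24 = 'y'
  'l' (pos 11) + 18 = pos 3 = 'd'
  'k' (pos 10) + 18 = pos 2 = 'c'
Result: ppkydc

ppkydc


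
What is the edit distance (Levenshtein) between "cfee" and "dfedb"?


Computing edit distance: "cfee" -> "dfedb"
DP table:
           d    f    e    d    b
      0    1    2    3    4    5
  c   1    1    2    3    4    5
  f   2    2    1    2    3    4
  e   3    3    2    1    2    3
  e   4    4    3    2    2    3
Edit distance = dp[4][5] = 3

3


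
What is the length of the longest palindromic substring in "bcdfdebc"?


Input: "bcdfdebc"
Checking substrings for palindromes:
  [2:5] "dfd" (len 3) => palindrome
Longest palindromic substring: "dfd" with length 3

3


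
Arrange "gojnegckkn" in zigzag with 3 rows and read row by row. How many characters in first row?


Zigzag "gojnegckkn" into 3 rows:
Placing characters:
  'g' => row 0
  'o' => row 1
  'j' => row 2
  'n' => row 1
  'e' => row 0
  'g' => row 1
  'c' => row 2
  'k' => row 1
  'k' => row 0
  'n' => row 1
Rows:
  Row 0: "gek"
  Row 1: "ongkn"
  Row 2: "jc"
First row length: 3

3


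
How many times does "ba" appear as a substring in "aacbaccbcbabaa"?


Searching for "ba" in "aacbaccbcbabaa"
Scanning each position:
  Position 0: "aa" => no
  Position 1: "ac" => no
  Position 2: "cb" => no
  Position 3: "ba" => MATCH
  Position 4: "ac" => no
  Position 5: "cc" => no
  Position 6: "cb" => no
  Position 7: "bc" => no
  Position 8: "cb" => no
  Position 9: "ba" => MATCH
  Position 10: "ab" => no
  Position 11: "ba" => MATCH
  Position 12: "aa" => no
Total occurrences: 3

3


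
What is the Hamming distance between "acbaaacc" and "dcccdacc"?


Comparing "acbaaacc" and "dcccdacc" position by position:
  Position 0: 'a' vs 'd' => differ
  Position 1: 'c' vs 'c' => same
  Position 2: 'b' vs 'c' => differ
  Position 3: 'a' vs 'c' => differ
  Position 4: 'a' vs 'd' => differ
  Position 5: 'a' vs 'a' => same
  Position 6: 'c' vs 'c' => same
  Position 7: 'c' vs 'c' => same
Total differences (Hamming distance): 4

4


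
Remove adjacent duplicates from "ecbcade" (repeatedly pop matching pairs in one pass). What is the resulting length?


Input: ecbcade
Stack-based adjacent duplicate removal:
  Read 'e': push. Stack: e
  Read 'c': push. Stack: ec
  Read 'b': push. Stack: ecb
  Read 'c': push. Stack: ecbc
  Read 'a': push. Stack: ecbca
  Read 'd': push. Stack: ecbcad
  Read 'e': push. Stack: ecbcade
Final stack: "ecbcade" (length 7)

7


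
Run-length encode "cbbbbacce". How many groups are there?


Input: cbbbbacce
Scanning for consecutive runs:
  Group 1: 'c' x 1 (positions 0-0)
  Group 2: 'b' x 4 (positions 1-4)
  Group 3: 'a' x 1 (positions 5-5)
  Group 4: 'c' x 2 (positions 6-7)
  Group 5: 'e' x 1 (positions 8-8)
Total groups: 5

5


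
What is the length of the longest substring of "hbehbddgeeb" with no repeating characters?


Input: "hbehbddgeeb"
Sliding window (track last position of each char):
  Position 0 ('h'): window [0,0] length 1 -- new best
  Position 1 ('b'): window [0,1] length 2 -- new best
  Position 2 ('e'): window [0,2] length 3 -- new best
  Position 3 ('h'): repeat (last at 0), move window start to 1
  Position 3 ('h'): window [1,3] length 3
  Position 4 ('b'): repeat (last at 1), move window start to 2
  Position 4 ('b'): window [2,4] length 3
  Position 5 ('d'): window [2,5] length 4 -- new best
  Position 6 ('d'): repeat (last at 5), move window start to 6
  Position 6 ('d'): window [6,6] length 1
  Position 7 ('g'): window [6,7] length 2
  Position 8 ('e'): window [6,8] length 3
  Position 9 ('e'): repeat (last at 8), move window start to 9
  Position 9 ('e'): window [9,9] length 1
  Position 10 ('b'): window [9,10] length 2
Longest substring with no repeats: "ehbd" with length 4

4


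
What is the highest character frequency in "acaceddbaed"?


Input: acaceddbaed
Character counts:
  'a': 3
  'b': 1
  'c': 2
  'd': 3
  'e': 2
Maximum frequency: 3

3


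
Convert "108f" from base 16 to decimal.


Input: "108f" in base 16
Positional expansion:
  Digit '1' (value 1) x 16^3 = 4096
  Digit '0' (value 0) x 16^2 = 0
  Digit '8' (value 8) x 16^1 = 128
  Digit 'f' (value 15) x 16^0 = 15
Sum = 4239

4239


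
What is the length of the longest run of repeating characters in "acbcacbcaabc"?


Input: "acbcacbcaabc"
Scanning for longest run:
  Position 1 ('c'): new char, reset run to 1
  Position 2 ('b'): new char, reset run to 1
  Position 3 ('c'): new char, reset run to 1
  Position 4 ('a'): new char, reset run to 1
  Position 5 ('c'): new char, reset run to 1
  Position 6 ('b'): new char, reset run to 1
  Position 7 ('c'): new char, reset run to 1
  Position 8 ('a'): new char, reset run to 1
  Position 9 ('a'): continues run of 'a', length=2
  Position 10 ('b'): new char, reset run to 1
  Position 11 ('c'): new char, reset run to 1
Longest run: 'a' with length 2

2


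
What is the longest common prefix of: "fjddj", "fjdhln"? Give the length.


Words: fjddj, fjdhln
  Position 0: all 'f' => match
  Position 1: all 'j' => match
  Position 2: all 'd' => match
  Position 3: ('d', 'h') => mismatch, stop
LCP = "fjd" (length 3)

3


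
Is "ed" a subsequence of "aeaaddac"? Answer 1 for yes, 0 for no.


Check if "ed" is a subsequence of "aeaaddac"
Greedy scan:
  Position 0 ('a'): no match needed
  Position 1 ('e'): matches sub[0] = 'e'
  Position 2 ('a'): no match needed
  Position 3 ('a'): no match needed
  Position 4 ('d'): matches sub[1] = 'd'
  Position 5 ('d'): no match needed
  Position 6 ('a'): no match needed
  Position 7 ('c'): no match needed
All 2 characters matched => is a subsequence

1


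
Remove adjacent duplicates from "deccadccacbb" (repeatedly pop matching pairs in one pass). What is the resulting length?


Input: deccadccacbb
Stack-based adjacent duplicate removal:
  Read 'd': push. Stack: d
  Read 'e': push. Stack: de
  Read 'c': push. Stack: dec
  Read 'c': matches stack top 'c' => pop. Stack: de
  Read 'a': push. Stack: dea
  Read 'd': push. Stack: dead
  Read 'c': push. Stack: deadc
  Read 'c': matches stack top 'c' => pop. Stack: dead
  Read 'a': push. Stack: deada
  Read 'c': push. Stack: deadac
  Read 'b': push. Stack: deadacb
  Read 'b': matches stack top 'b' => pop. Stack: deadac
Final stack: "deadac" (length 6)

6


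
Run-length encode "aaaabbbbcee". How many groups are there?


Input: aaaabbbbcee
Scanning for consecutive runs:
  Group 1: 'a' x 4 (positions 0-3)
  Group 2: 'b' x 4 (positions 4-7)
  Group 3: 'c' x 1 (positions 8-8)
  Group 4: 'e' x 2 (positions 9-10)
Total groups: 4

4


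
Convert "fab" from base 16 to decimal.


Input: "fab" in base 16
Positional expansion:
  Digit 'f' (value 15) x 16^2 = 3840
  Digit 'a' (value 10) x 16^1 = 160
  Digit 'b' (value 11) x 16^0 = 11
Sum = 4011

4011


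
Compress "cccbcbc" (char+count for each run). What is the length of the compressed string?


Input: cccbcbc
Runs:
  'c' x 3 => "c3"
  'b' x 1 => "b1"
  'c' x 1 => "c1"
  'b' x 1 => "b1"
  'c' x 1 => "c1"
Compressed: "c3b1c1b1c1"
Compressed length: 10

10


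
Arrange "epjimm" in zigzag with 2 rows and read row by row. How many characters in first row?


Zigzag "epjimm" into 2 rows:
Placing characters:
  'e' => row 0
  'p' => row 1
  'j' => row 0
  'i' => row 1
  'm' => row 0
  'm' => row 1
Rows:
  Row 0: "ejm"
  Row 1: "pim"
First row length: 3

3


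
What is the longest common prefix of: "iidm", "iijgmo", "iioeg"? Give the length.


Words: iidm, iijgmo, iioeg
  Position 0: all 'i' => match
  Position 1: all 'i' => match
  Position 2: ('d', 'j', 'o') => mismatch, stop
LCP = "ii" (length 2)

2


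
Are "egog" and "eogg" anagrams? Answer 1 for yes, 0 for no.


Strings: "egog", "eogg"
Sorted first:  eggo
Sorted second: eggo
Sorted forms match => anagrams

1


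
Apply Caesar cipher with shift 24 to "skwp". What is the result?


Caesar cipher: shift "skwp" by 24
  's' (pos 18) + 24 = pos 16 = 'q'
  'k' (pos 10) + 24 = pos 8 = 'i'
  'w' (pos 22) + 24 = pos 20 = 'u'
  'p' (pos 15) + 24 = pos 13 = 'n'
Result: qiun

qiun


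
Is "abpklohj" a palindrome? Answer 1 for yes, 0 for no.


Input: abpklohj
Reversed: jholkpba
  Compare pos 0 ('a') with pos 7 ('j'): MISMATCH
  Compare pos 1 ('b') with pos 6 ('h'): MISMATCH
  Compare pos 2 ('p') with pos 5 ('o'): MISMATCH
  Compare pos 3 ('k') with pos 4 ('l'): MISMATCH
Result: not a palindrome

0


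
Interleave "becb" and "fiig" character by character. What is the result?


Interleaving "becb" and "fiig":
  Position 0: 'b' from first, 'f' from second => "bf"
  Position 1: 'e' from first, 'i' from second => "ei"
  Position 2: 'c' from first, 'i' from second => "ci"
  Position 3: 'b' from first, 'g' from second => "bg"
Result: bfeicibg

bfeicibg


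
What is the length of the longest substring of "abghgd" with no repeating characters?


Input: "abghgd"
Sliding window (track last position of each char):
  Position 0 ('a'): window [0,0] length 1 -- new best
  Position 1 ('b'): window [0,1] length 2 -- new best
  Position 2 ('g'): window [0,2] length 3 -- new best
  Position 3 ('h'): window [0,3] length 4 -- new best
  Position 4 ('g'): repeat (last at 2), move window start to 3
  Position 4 ('g'): window [3,4] length 2
  Position 5 ('d'): window [3,5] length 3
Longest substring with no repeats: "abgh" with length 4

4


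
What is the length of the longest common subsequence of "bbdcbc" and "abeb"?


LCS of "bbdcbc" and "abeb"
DP table:
           a    b    e    b
      0    0    0    0    0
  b   0    0    1    1    1
  b   0    0    1    1    2
  d   0    0    1    1    2
  c   0    0    1    1    2
  b   0    0    1    1    2
  c   0    0    1    1    2
LCS length = dp[6][4] = 2

2


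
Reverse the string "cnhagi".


Input: cnhagi
Reading characters right to left:
  Position 5: 'i'
  Position 4: 'g'
  Position 3: 'a'
  Position 2: 'h'
  Position 1: 'n'
  Position 0: 'c'
Reversed: igahnc

igahnc


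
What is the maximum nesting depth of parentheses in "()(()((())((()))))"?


Input: "()(()((())((()))))"
Tracking depth:
  Position 0 '(': depth becomes 1
  Position 1 ')': depth becomes 0
  Position 2 '(': depth becomes 1
  Position 3 '(': depth becomes 2
  Position 4 ')': depth becomes 1
  Position 5 '(': depth becomes 2
  Position 6 '(': depth becomes 3
  Position 7 '(': depth becomes 4
  Position 8 ')': depth becomes 3
  Position 9 ')': depth becomes 2
  Position 10 '(': depth becomes 3
  Position 11 '(': depth becomes 4
  Position 12 '(': depth becomes 5
  Position 13 ')': depth becomes 4
  Position 14 ')': depth becomes 3
  Position 15 ')': depth becomes 2
  Position 16 ')': depth becomes 1
  Position 17 ')': depth becomes 0
Maximum depth reached: 5

5


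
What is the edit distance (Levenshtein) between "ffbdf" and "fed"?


Computing edit distance: "ffbdf" -> "fed"
DP table:
           f    e    d
      0    1    2    3
  f   1    0    1    2
  f   2    1    1    2
  b   3    2    2    2
  d   4    3    3    2
  f   5    4    4    3
Edit distance = dp[5][3] = 3

3


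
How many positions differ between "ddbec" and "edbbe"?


Comparing "ddbec" and "edbbe" position by position:
  Position 0: 'd' vs 'e' => DIFFER
  Position 1: 'd' vs 'd' => same
  Position 2: 'b' vs 'b' => same
  Position 3: 'e' vs 'b' => DIFFER
  Position 4: 'c' vs 'e' => DIFFER
Positions that differ: 3

3


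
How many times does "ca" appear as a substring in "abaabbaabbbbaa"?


Searching for "ca" in "abaabbaabbbbaa"
Scanning each position:
  Position 0: "ab" => no
  Position 1: "ba" => no
  Position 2: "aa" => no
  Position 3: "ab" => no
  Position 4: "bb" => no
  Position 5: "ba" => no
  Position 6: "aa" => no
  Position 7: "ab" => no
  Position 8: "bb" => no
  Position 9: "bb" => no
  Position 10: "bb" => no
  Position 11: "ba" => no
  Position 12: "aa" => no
Total occurrences: 0

0


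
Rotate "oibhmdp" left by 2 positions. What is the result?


Input: "oibhmdp", rotate left by 2
First 2 characters: "oi"
Remaining characters: "bhmdp"
Concatenate remaining + first: "bhmdp" + "oi" = "bhmdpoi"

bhmdpoi


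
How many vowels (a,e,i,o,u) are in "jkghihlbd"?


Input: jkghihlbd
Checking each character:
  'j' at position 0: consonant
  'k' at position 1: consonant
  'g' at position 2: consonant
  'h' at position 3: consonant
  'i' at position 4: vowel (running total: 1)
  'h' at position 5: consonant
  'l' at position 6: consonant
  'b' at position 7: consonant
  'd' at position 8: consonant
Total vowels: 1

1


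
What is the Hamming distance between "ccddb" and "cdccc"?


Comparing "ccddb" and "cdccc" position by position:
  Position 0: 'c' vs 'c' => same
  Position 1: 'c' vs 'd' => differ
  Position 2: 'd' vs 'c' => differ
  Position 3: 'd' vs 'c' => differ
  Position 4: 'b' vs 'c' => differ
Total differences (Hamming distance): 4

4


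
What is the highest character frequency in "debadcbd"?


Input: debadcbd
Character counts:
  'a': 1
  'b': 2
  'c': 1
  'd': 3
  'e': 1
Maximum frequency: 3

3


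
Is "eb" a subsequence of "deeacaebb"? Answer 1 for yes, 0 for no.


Check if "eb" is a subsequence of "deeacaebb"
Greedy scan:
  Position 0 ('d'): no match needed
  Position 1 ('e'): matches sub[0] = 'e'
  Position 2 ('e'): no match needed
  Position 3 ('a'): no match needed
  Position 4 ('c'): no match needed
  Position 5 ('a'): no match needed
  Position 6 ('e'): no match needed
  Position 7 ('b'): matches sub[1] = 'b'
  Position 8 ('b'): no match needed
All 2 characters matched => is a subsequence

1


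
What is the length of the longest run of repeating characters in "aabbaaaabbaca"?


Input: "aabbaaaabbaca"
Scanning for longest run:
  Position 1 ('a'): continues run of 'a', length=2
  Position 2 ('b'): new char, reset run to 1
  Position 3 ('b'): continues run of 'b', length=2
  Position 4 ('a'): new char, reset run to 1
  Position 5 ('a'): continues run of 'a', length=2
  Position 6 ('a'): continues run of 'a', length=3
  Position 7 ('a'): continues run of 'a', length=4
  Position 8 ('b'): new char, reset run to 1
  Position 9 ('b'): continues run of 'b', length=2
  Position 10 ('a'): new char, reset run to 1
  Position 11 ('c'): new char, reset run to 1
  Position 12 ('a'): new char, reset run to 1
Longest run: 'a' with length 4

4


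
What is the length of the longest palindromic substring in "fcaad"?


Input: "fcaad"
Checking substrings for palindromes:
  [2:4] "aa" (len 2) => palindrome
Longest palindromic substring: "aa" with length 2

2


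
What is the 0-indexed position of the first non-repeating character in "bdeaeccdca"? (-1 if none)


Input: bdeaeccdca
Character frequencies:
  'a': 2
  'b': 1
  'c': 3
  'd': 2
  'e': 2
Scanning left to right for freq == 1:
  Position 0 ('b'): unique! => answer = 0

0


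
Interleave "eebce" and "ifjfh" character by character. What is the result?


Interleaving "eebce" and "ifjfh":
  Position 0: 'e' from first, 'i' from second => "ei"
  Position 1: 'e' from first, 'f' from second => "ef"
  Position 2: 'b' from first, 'j' from second => "bj"
  Position 3: 'c' from first, 'f' from second => "cf"
  Position 4: 'e' from first, 'h' from second => "eh"
Result: eiefbjcfeh

eiefbjcfeh


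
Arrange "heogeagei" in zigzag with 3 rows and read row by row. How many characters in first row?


Zigzag "heogeagei" into 3 rows:
Placing characters:
  'h' => row 0
  'e' => row 1
  'o' => row 2
  'g' => row 1
  'e' => row 0
  'a' => row 1
  'g' => row 2
  'e' => row 1
  'i' => row 0
Rows:
  Row 0: "hei"
  Row 1: "egae"
  Row 2: "og"
First row length: 3

3


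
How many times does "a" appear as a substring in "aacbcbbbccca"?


Searching for "a" in "aacbcbbbccca"
Scanning each position:
  Position 0: "a" => MATCH
  Position 1: "a" => MATCH
  Position 2: "c" => no
  Position 3: "b" => no
  Position 4: "c" => no
  Position 5: "b" => no
  Position 6: "b" => no
  Position 7: "b" => no
  Position 8: "c" => no
  Position 9: "c" => no
  Position 10: "c" => no
  Position 11: "a" => MATCH
Total occurrences: 3

3


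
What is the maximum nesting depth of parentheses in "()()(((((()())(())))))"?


Input: "()()(((((()())(())))))"
Tracking depth:
  Position 0 '(': depth becomes 1
  Position 1 ')': depth becomes 0
  Position 2 '(': depth becomes 1
  Position 3 ')': depth becomes 0
  Position 4 '(': depth becomes 1
  Position 5 '(': depth becomes 2
  Position 6 '(': depth becomes 3
  Position 7 '(': depth becomes 4
  Position 8 '(': depth becomes 5
  Position 9 '(': depth becomes 6
  Position 10 ')': depth becomes 5
  Position 11 '(': depth becomes 6
  Position 12 ')': depth becomes 5
  Position 13 ')': depth becomes 4
  Position 14 '(': depth becomes 5
  Position 15 '(': depth becomes 6
  Position 16 ')': depth becomes 5
  Position 17 ')': depth becomes 4
  Position 18 ')': depth becomes 3
  Position 19 ')': depth becomes 2
  Position 20 ')': depth becomes 1
  Position 21 ')': depth becomes 0
Maximum depth reached: 6

6


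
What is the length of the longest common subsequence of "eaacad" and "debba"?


LCS of "eaacad" and "debba"
DP table:
           d    e    b    b    a
      0    0    0    0    0    0
  e   0    0    1    1    1    1
  a   0    0    1    1    1    2
  a   0    0    1    1    1    2
  c   0    0    1    1    1    2
  a   0    0    1    1    1    2
  d   0    1    1    1    1    2
LCS length = dp[6][5] = 2

2


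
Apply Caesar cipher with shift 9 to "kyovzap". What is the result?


Caesar cipher: shift "kyovzap" by 9
  'k' (pos 10) + 9 = pos 19 = 't'
  'y' (pos 24) + 9 = pos 7 = 'h'
  'o' (pos 14) + 9 = pos 23 = 'x'
  'v' (pos 21) + 9 = pos 4 = 'e'
  'z' (pos 25) + 9 = pos 8 = 'i'
  'a' (pos 0) + 9 = pos 9 = 'j'
  'p' (pos 15) + 9 = pos 24 = 'y'
Result: thxeijy

thxeijy


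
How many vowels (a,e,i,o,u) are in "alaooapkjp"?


Input: alaooapkjp
Checking each character:
  'a' at position 0: vowel (running total: 1)
  'l' at position 1: consonant
  'a' at position 2: vowel (running total: 2)
  'o' at position 3: vowel (running total: 3)
  'o' at position 4: vowel (running total: 4)
  'a' at position 5: vowel (running total: 5)
  'p' at position 6: consonant
  'k' at position 7: consonant
  'j' at position 8: consonant
  'p' at position 9: consonant
Total vowels: 5

5


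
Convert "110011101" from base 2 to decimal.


Input: "110011101" in base 2
Positional expansion:
  Digit '1' (value 1) x 2^8 = 256
  Digit '1' (value 1) x 2^7 = 128
  Digit '0' (value 0) x 2^6 = 0
  Digit '0' (value 0) x 2^5 = 0
  Digit '1' (value 1) x 2^4 = 16
  Digit '1' (value 1) x 2^3 = 8
  Digit '1' (value 1) x 2^2 = 4
  Digit '0' (value 0) x 2^1 = 0
  Digit '1' (value 1) x 2^0 = 1
Sum = 413

413


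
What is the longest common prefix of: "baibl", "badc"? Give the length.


Words: baibl, badc
  Position 0: all 'b' => match
  Position 1: all 'a' => match
  Position 2: ('i', 'd') => mismatch, stop
LCP = "ba" (length 2)

2


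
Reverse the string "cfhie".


Input: cfhie
Reading characters right to left:
  Position 4: 'e'
  Position 3: 'i'
  Position 2: 'h'
  Position 1: 'f'
  Position 0: 'c'
Reversed: eihfc

eihfc


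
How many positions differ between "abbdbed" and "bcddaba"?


Comparing "abbdbed" and "bcddaba" position by position:
  Position 0: 'a' vs 'b' => DIFFER
  Position 1: 'b' vs 'c' => DIFFER
  Position 2: 'b' vs 'd' => DIFFER
  Position 3: 'd' vs 'd' => same
  Position 4: 'b' vs 'a' => DIFFER
  Position 5: 'e' vs 'b' => DIFFER
  Position 6: 'd' vs 'a' => DIFFER
Positions that differ: 6

6


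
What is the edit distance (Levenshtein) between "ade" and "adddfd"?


Computing edit distance: "ade" -> "adddfd"
DP table:
           a    d    d    d    f    d
      0    1    2    3    4    5    6
  a   1    0    1    2    3    4    5
  d   2    1    0    1    2    3    4
  e   3    2    1    1    2    3    4
Edit distance = dp[3][6] = 4

4
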